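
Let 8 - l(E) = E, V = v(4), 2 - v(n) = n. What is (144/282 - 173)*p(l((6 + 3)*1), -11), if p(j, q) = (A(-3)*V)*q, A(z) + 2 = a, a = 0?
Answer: 356708/47 ≈ 7589.5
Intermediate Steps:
A(z) = -2 (A(z) = -2 + 0 = -2)
v(n) = 2 - n
V = -2 (V = 2 - 1*4 = 2 - 4 = -2)
l(E) = 8 - E
p(j, q) = 4*q (p(j, q) = (-2*(-2))*q = 4*q)
(144/282 - 173)*p(l((6 + 3)*1), -11) = (144/282 - 173)*(4*(-11)) = (144*(1/282) - 173)*(-44) = (24/47 - 173)*(-44) = -8107/47*(-44) = 356708/47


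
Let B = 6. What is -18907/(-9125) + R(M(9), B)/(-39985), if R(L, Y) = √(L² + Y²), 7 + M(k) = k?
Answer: 259/125 - 2*√10/39985 ≈ 2.0718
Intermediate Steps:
M(k) = -7 + k
-18907/(-9125) + R(M(9), B)/(-39985) = -18907/(-9125) + √((-7 + 9)² + 6²)/(-39985) = -18907*(-1/9125) + √(2² + 36)*(-1/39985) = 259/125 + √(4 + 36)*(-1/39985) = 259/125 + √40*(-1/39985) = 259/125 + (2*√10)*(-1/39985) = 259/125 - 2*√10/39985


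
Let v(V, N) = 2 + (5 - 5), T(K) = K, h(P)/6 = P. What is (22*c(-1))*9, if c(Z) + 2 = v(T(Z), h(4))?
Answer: 0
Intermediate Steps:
h(P) = 6*P
v(V, N) = 2 (v(V, N) = 2 + 0 = 2)
c(Z) = 0 (c(Z) = -2 + 2 = 0)
(22*c(-1))*9 = (22*0)*9 = 0*9 = 0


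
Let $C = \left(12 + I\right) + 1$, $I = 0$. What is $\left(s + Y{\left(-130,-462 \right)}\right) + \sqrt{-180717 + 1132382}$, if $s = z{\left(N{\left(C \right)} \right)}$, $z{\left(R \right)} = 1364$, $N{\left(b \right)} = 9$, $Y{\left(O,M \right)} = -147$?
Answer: $1217 + 121 \sqrt{65} \approx 2192.5$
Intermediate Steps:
$C = 13$ ($C = \left(12 + 0\right) + 1 = 12 + 1 = 13$)
$s = 1364$
$\left(s + Y{\left(-130,-462 \right)}\right) + \sqrt{-180717 + 1132382} = \left(1364 - 147\right) + \sqrt{-180717 + 1132382} = 1217 + \sqrt{951665} = 1217 + 121 \sqrt{65}$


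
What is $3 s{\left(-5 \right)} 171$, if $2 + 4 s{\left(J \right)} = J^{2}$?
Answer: $\frac{11799}{4} \approx 2949.8$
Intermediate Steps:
$s{\left(J \right)} = - \frac{1}{2} + \frac{J^{2}}{4}$
$3 s{\left(-5 \right)} 171 = 3 \left(- \frac{1}{2} + \frac{\left(-5\right)^{2}}{4}\right) 171 = 3 \left(- \frac{1}{2} + \frac{1}{4} \cdot 25\right) 171 = 3 \left(- \frac{1}{2} + \frac{25}{4}\right) 171 = 3 \cdot \frac{23}{4} \cdot 171 = \frac{69}{4} \cdot 171 = \frac{11799}{4}$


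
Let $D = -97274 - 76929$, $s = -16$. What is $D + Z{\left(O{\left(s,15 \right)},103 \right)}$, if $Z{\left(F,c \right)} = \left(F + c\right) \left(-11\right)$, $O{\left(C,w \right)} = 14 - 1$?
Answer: $-175479$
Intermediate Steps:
$O{\left(C,w \right)} = 13$
$D = -174203$ ($D = -97274 - 76929 = -174203$)
$Z{\left(F,c \right)} = - 11 F - 11 c$
$D + Z{\left(O{\left(s,15 \right)},103 \right)} = -174203 - 1276 = -175479$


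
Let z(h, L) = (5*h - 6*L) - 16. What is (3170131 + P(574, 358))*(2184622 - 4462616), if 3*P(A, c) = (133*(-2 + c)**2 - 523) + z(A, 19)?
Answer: -60067280233012/3 ≈ -2.0022e+13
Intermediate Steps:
z(h, L) = -16 - 6*L + 5*h (z(h, L) = (-6*L + 5*h) - 16 = -16 - 6*L + 5*h)
P(A, c) = -653/3 + 5*A/3 + 133*(-2 + c)**2/3 (P(A, c) = ((133*(-2 + c)**2 - 523) + (-16 - 6*19 + 5*A))/3 = ((-523 + 133*(-2 + c)**2) + (-16 - 114 + 5*A))/3 = ((-523 + 133*(-2 + c)**2) + (-130 + 5*A))/3 = (-653 + 5*A + 133*(-2 + c)**2)/3 = -653/3 + 5*A/3 + 133*(-2 + c)**2/3)
(3170131 + P(574, 358))*(2184622 - 4462616) = (3170131 + (-653/3 + (5/3)*574 + 133*(-2 + 358)**2/3))*(2184622 - 4462616) = (3170131 + (-653/3 + 2870/3 + (133/3)*356**2))*(-2277994) = (3170131 + (-653/3 + 2870/3 + (133/3)*126736))*(-2277994) = (3170131 + (-653/3 + 2870/3 + 16855888/3))*(-2277994) = (3170131 + 16858105/3)*(-2277994) = (26368498/3)*(-2277994) = -60067280233012/3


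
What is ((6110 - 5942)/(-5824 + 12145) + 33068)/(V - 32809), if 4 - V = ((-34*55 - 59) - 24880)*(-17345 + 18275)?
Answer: 9953476/7494769065 ≈ 0.0013281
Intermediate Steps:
V = 24932374 (V = 4 - ((-34*55 - 59) - 24880)*(-17345 + 18275) = 4 - ((-1870 - 59) - 24880)*930 = 4 - (-1929 - 24880)*930 = 4 - (-26809)*930 = 4 - 1*(-24932370) = 4 + 24932370 = 24932374)
((6110 - 5942)/(-5824 + 12145) + 33068)/(V - 32809) = ((6110 - 5942)/(-5824 + 12145) + 33068)/(24932374 - 32809) = (168/6321 + 33068)/24899565 = (168*(1/6321) + 33068)*(1/24899565) = (8/301 + 33068)*(1/24899565) = (9953476/301)*(1/24899565) = 9953476/7494769065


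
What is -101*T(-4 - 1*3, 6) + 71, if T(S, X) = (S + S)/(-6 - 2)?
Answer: -423/4 ≈ -105.75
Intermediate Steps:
T(S, X) = -S/4 (T(S, X) = (2*S)/(-8) = (2*S)*(-⅛) = -S/4)
-101*T(-4 - 1*3, 6) + 71 = -(-101)*(-4 - 1*3)/4 + 71 = -(-101)*(-4 - 3)/4 + 71 = -(-101)*(-7)/4 + 71 = -101*7/4 + 71 = -707/4 + 71 = -423/4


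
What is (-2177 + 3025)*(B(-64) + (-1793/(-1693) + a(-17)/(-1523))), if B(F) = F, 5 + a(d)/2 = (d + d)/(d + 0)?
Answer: -137612760752/2578439 ≈ -53371.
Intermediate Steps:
a(d) = -6 (a(d) = -10 + 2*((d + d)/(d + 0)) = -10 + 2*((2*d)/d) = -10 + 2*2 = -10 + 4 = -6)
(-2177 + 3025)*(B(-64) + (-1793/(-1693) + a(-17)/(-1523))) = (-2177 + 3025)*(-64 + (-1793/(-1693) - 6/(-1523))) = 848*(-64 + (-1793*(-1/1693) - 6*(-1/1523))) = 848*(-64 + (1793/1693 + 6/1523)) = 848*(-64 + 2740897/2578439) = 848*(-162279199/2578439) = -137612760752/2578439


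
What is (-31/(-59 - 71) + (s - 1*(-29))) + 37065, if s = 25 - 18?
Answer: 4823161/130 ≈ 37101.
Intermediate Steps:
s = 7
(-31/(-59 - 71) + (s - 1*(-29))) + 37065 = (-31/(-59 - 71) + (7 - 1*(-29))) + 37065 = (-31/(-130) + (7 + 29)) + 37065 = (-1/130*(-31) + 36) + 37065 = (31/130 + 36) + 37065 = 4711/130 + 37065 = 4823161/130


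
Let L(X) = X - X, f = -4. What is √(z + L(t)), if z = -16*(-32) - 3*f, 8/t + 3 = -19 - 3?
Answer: 2*√131 ≈ 22.891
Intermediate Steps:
t = -8/25 (t = 8/(-3 + (-19 - 3)) = 8/(-3 - 22) = 8/(-25) = 8*(-1/25) = -8/25 ≈ -0.32000)
L(X) = 0
z = 524 (z = -16*(-32) - 3*(-4) = 512 + 12 = 524)
√(z + L(t)) = √(524 + 0) = √524 = 2*√131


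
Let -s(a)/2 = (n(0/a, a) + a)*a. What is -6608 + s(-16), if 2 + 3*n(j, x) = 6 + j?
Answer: -21232/3 ≈ -7077.3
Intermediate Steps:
n(j, x) = 4/3 + j/3 (n(j, x) = -2/3 + (6 + j)/3 = -2/3 + (2 + j/3) = 4/3 + j/3)
s(a) = -2*a*(4/3 + a) (s(a) = -2*((4/3 + (0/a)/3) + a)*a = -2*((4/3 + (1/3)*0) + a)*a = -2*((4/3 + 0) + a)*a = -2*(4/3 + a)*a = -2*a*(4/3 + a))
-6608 + s(-16) = -6608 - 2/3*(-16)*(4 + 3*(-16)) = -6608 - 2/3*(-16)*(4 - 48) = -6608 - 2/3*(-16)*(-44) = -6608 - 1408/3 = -21232/3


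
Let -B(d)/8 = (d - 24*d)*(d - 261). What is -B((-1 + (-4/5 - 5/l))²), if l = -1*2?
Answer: 29359477/1250 ≈ 23488.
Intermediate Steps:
l = -2
B(d) = 184*d*(-261 + d) (B(d) = -8*(d - 24*d)*(d - 261) = -8*(-23*d)*(-261 + d) = -(-184)*d*(-261 + d) = 184*d*(-261 + d))
-B((-1 + (-4/5 - 5/l))²) = -184*(-1 + (-4/5 - 5/(-2)))²*(-261 + (-1 + (-4/5 - 5/(-2)))²) = -184*(-1 + (-4*⅕ - 5*(-½)))²*(-261 + (-1 + (-4*⅕ - 5*(-½)))²) = -184*(-1 + (-⅘ + 5/2))²*(-261 + (-1 + (-⅘ + 5/2))²) = -184*(-1 + 17/10)²*(-261 + (-1 + 17/10)²) = -184*(7/10)²*(-261 + (7/10)²) = -184*49*(-261 + 49/100)/100 = -184*49*(-26051)/(100*100) = -1*(-29359477/1250) = 29359477/1250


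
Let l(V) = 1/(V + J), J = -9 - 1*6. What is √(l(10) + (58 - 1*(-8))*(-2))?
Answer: I*√3305/5 ≈ 11.498*I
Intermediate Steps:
J = -15 (J = -9 - 6 = -15)
l(V) = 1/(-15 + V) (l(V) = 1/(V - 15) = 1/(-15 + V))
√(l(10) + (58 - 1*(-8))*(-2)) = √(1/(-15 + 10) + (58 - 1*(-8))*(-2)) = √(1/(-5) + (58 + 8)*(-2)) = √(-⅕ + 66*(-2)) = √(-⅕ - 132) = √(-661/5) = I*√3305/5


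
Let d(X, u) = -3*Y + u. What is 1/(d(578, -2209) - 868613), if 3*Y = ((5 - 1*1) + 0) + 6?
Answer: -1/870832 ≈ -1.1483e-6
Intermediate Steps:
Y = 10/3 (Y = (((5 - 1*1) + 0) + 6)/3 = (((5 - 1) + 0) + 6)/3 = ((4 + 0) + 6)/3 = (4 + 6)/3 = (1/3)*10 = 10/3 ≈ 3.3333)
d(X, u) = -10 + u (d(X, u) = -3*10/3 + u = -10 + u)
1/(d(578, -2209) - 868613) = 1/((-10 - 2209) - 868613) = 1/(-2219 - 868613) = 1/(-870832) = -1/870832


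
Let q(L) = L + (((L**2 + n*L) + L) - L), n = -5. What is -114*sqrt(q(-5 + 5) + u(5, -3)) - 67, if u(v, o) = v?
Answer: -67 - 114*sqrt(5) ≈ -321.91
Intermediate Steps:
q(L) = L**2 - 4*L (q(L) = L + (((L**2 - 5*L) + L) - L) = L + ((L**2 - 4*L) - L) = L + (L**2 - 5*L) = L**2 - 4*L)
-114*sqrt(q(-5 + 5) + u(5, -3)) - 67 = -114*sqrt((-5 + 5)*(-4 + (-5 + 5)) + 5) - 67 = -114*sqrt(0*(-4 + 0) + 5) - 67 = -114*sqrt(0*(-4) + 5) - 67 = -114*sqrt(0 + 5) - 67 = -114*sqrt(5) - 67 = -67 - 114*sqrt(5)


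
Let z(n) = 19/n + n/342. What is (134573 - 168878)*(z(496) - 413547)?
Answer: 401085782146325/28272 ≈ 1.4187e+10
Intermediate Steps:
z(n) = 19/n + n/342 (z(n) = 19/n + n*(1/342) = 19/n + n/342)
(134573 - 168878)*(z(496) - 413547) = (134573 - 168878)*((19/496 + (1/342)*496) - 413547) = -34305*((19*(1/496) + 248/171) - 413547) = -34305*((19/496 + 248/171) - 413547) = -34305*(126257/84816 - 413547) = -34305*(-35075276095/84816) = 401085782146325/28272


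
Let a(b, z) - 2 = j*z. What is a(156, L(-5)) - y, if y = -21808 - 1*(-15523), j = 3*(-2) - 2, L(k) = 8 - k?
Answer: 6183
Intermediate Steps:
j = -8 (j = -6 - 2 = -8)
a(b, z) = 2 - 8*z
y = -6285 (y = -21808 + 15523 = -6285)
a(156, L(-5)) - y = (2 - 8*(8 - 1*(-5))) - 1*(-6285) = (2 - 8*(8 + 5)) + 6285 = (2 - 8*13) + 6285 = (2 - 104) + 6285 = -102 + 6285 = 6183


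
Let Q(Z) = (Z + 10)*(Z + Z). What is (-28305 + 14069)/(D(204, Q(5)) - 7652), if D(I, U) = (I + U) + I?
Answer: 7118/3547 ≈ 2.0068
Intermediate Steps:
Q(Z) = 2*Z*(10 + Z) (Q(Z) = (10 + Z)*(2*Z) = 2*Z*(10 + Z))
D(I, U) = U + 2*I
(-28305 + 14069)/(D(204, Q(5)) - 7652) = (-28305 + 14069)/((2*5*(10 + 5) + 2*204) - 7652) = -14236/((2*5*15 + 408) - 7652) = -14236/((150 + 408) - 7652) = -14236/(558 - 7652) = -14236/(-7094) = -14236*(-1/7094) = 7118/3547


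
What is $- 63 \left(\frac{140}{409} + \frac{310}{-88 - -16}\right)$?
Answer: $\frac{408485}{1636} \approx 249.69$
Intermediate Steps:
$- 63 \left(\frac{140}{409} + \frac{310}{-88 - -16}\right) = - 63 \left(140 \cdot \frac{1}{409} + \frac{310}{-88 + 16}\right) = - 63 \left(\frac{140}{409} + \frac{310}{-72}\right) = - 63 \left(\frac{140}{409} + 310 \left(- \frac{1}{72}\right)\right) = - 63 \left(\frac{140}{409} - \frac{155}{36}\right) = \left(-63\right) \left(- \frac{58355}{14724}\right) = \frac{408485}{1636}$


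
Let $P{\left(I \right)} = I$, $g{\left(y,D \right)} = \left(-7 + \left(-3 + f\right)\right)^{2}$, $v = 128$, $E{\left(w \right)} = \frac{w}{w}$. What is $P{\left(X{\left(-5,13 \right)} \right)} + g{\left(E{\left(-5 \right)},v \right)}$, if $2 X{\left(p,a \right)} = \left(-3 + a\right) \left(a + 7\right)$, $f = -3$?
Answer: $269$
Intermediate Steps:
$E{\left(w \right)} = 1$
$X{\left(p,a \right)} = \frac{\left(-3 + a\right) \left(7 + a\right)}{2}$ ($X{\left(p,a \right)} = \frac{\left(-3 + a\right) \left(a + 7\right)}{2} = \frac{\left(-3 + a\right) \left(7 + a\right)}{2}$)
$g{\left(y,D \right)} = 169$ ($g{\left(y,D \right)} = \left(-7 - 6\right)^{2} = \left(-13\right)^{2} = 169$)
$P{\left(X{\left(-5,13 \right)} \right)} + g{\left(E{\left(-5 \right)},v \right)} = \left(- \frac{21}{2} + \frac{13^{2}}{2} + 2 \cdot 13\right) + 169 = \left(- \frac{21}{2} + \frac{1}{2} \cdot 169 + 26\right) + 169 = \left(- \frac{21}{2} + \frac{169}{2} + 26\right) + 169 = 100 + 169 = 269$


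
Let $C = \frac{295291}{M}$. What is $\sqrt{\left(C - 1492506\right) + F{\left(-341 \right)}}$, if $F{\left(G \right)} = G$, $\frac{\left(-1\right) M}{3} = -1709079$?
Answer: $\frac{4 i \sqrt{272533300714454779}}{1709079} \approx 1221.8 i$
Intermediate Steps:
$M = 5127237$ ($M = \left(-3\right) \left(-1709079\right) = 5127237$)
$C = \frac{295291}{5127237} \approx 0.057593$
$\sqrt{\left(C - 1492506\right) + F{\left(-341 \right)}} = \sqrt{\left(\frac{295291}{5127237} - 1492506\right) - 341} = \sqrt{- \frac{7652431690631}{5127237} - 341} = \sqrt{- \frac{7654180078448}{5127237}} = \frac{4 i \sqrt{272533300714454779}}{1709079}$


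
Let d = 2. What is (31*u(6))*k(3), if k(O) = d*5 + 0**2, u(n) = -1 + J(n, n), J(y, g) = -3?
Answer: -1240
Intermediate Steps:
u(n) = -4 (u(n) = -1 - 3 = -4)
k(O) = 10 (k(O) = 2*5 + 0**2 = 10 + 0 = 10)
(31*u(6))*k(3) = (31*(-4))*10 = -124*10 = -1240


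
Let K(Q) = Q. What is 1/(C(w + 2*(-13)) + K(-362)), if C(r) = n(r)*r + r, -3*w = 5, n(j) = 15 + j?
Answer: -9/353 ≈ -0.025496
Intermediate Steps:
w = -5/3 (w = -⅓*5 = -5/3 ≈ -1.6667)
C(r) = r + r*(15 + r) (C(r) = (15 + r)*r + r = r*(15 + r) + r = r + r*(15 + r))
1/(C(w + 2*(-13)) + K(-362)) = 1/((-5/3 + 2*(-13))*(16 + (-5/3 + 2*(-13))) - 362) = 1/((-5/3 - 26)*(16 + (-5/3 - 26)) - 362) = 1/(-83*(16 - 83/3)/3 - 362) = 1/(-83/3*(-35/3) - 362) = 1/(2905/9 - 362) = 1/(-353/9) = -9/353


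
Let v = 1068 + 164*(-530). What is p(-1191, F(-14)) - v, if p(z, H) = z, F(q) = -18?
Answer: 84661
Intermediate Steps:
v = -85852 (v = 1068 - 86920 = -85852)
p(-1191, F(-14)) - v = -1191 - 1*(-85852) = -1191 + 85852 = 84661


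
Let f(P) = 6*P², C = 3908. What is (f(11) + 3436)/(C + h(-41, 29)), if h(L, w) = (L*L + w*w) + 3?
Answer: 4162/6433 ≈ 0.64698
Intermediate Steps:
h(L, w) = 3 + L² + w² (h(L, w) = (L² + w²) + 3 = 3 + L² + w²)
(f(11) + 3436)/(C + h(-41, 29)) = (6*11² + 3436)/(3908 + (3 + (-41)² + 29²)) = (6*121 + 3436)/(3908 + (3 + 1681 + 841)) = (726 + 3436)/(3908 + 2525) = 4162/6433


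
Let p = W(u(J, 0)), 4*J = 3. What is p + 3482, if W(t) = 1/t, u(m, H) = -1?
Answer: 3481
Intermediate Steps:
J = ¾ (J = (¼)*3 = ¾ ≈ 0.75000)
p = -1 (p = 1/(-1) = -1)
p + 3482 = -1 + 3482 = 3481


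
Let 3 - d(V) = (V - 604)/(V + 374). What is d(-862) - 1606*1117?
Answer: -437712089/244 ≈ -1.7939e+6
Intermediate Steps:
d(V) = 3 - (-604 + V)/(374 + V) (d(V) = 3 - (V - 604)/(V + 374) = 3 - (-604 + V)/(374 + V))
d(-862) - 1606*1117 = 2*(863 - 862)/(374 - 862) - 1606*1117 = 2*1/(-488) - 1793902 = 2*(-1/488)*1 - 1793902 = -1/244 - 1793902 = -437712089/244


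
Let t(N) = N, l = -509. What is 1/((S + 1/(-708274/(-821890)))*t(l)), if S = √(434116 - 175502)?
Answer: 145530829465/16508596795569664769 - 125413014769*√258614/16508596795569664769 ≈ -3.8545e-6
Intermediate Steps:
S = √258614 ≈ 508.54
1/((S + 1/(-708274/(-821890)))*t(l)) = 1/((√258614 + 1/(-708274/(-821890)))*(-509)) = -1/509/(√258614 + 1/(-708274*(-1/821890))) = -1/509/(√258614 + 1/(354137/410945)) = -1/509/(√258614 + 410945/354137) = -1/509/(410945/354137 + √258614) = -1/(509*(410945/354137 + √258614))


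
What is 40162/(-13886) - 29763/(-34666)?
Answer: -489483437/240686038 ≈ -2.0337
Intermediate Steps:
40162/(-13886) - 29763/(-34666) = 40162*(-1/13886) - 29763*(-1/34666) = -20081/6943 + 29763/34666 = -489483437/240686038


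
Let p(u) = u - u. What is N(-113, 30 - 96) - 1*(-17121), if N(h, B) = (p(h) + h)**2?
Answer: 29890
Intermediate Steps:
p(u) = 0
N(h, B) = h**2 (N(h, B) = (0 + h)**2 = h**2)
N(-113, 30 - 96) - 1*(-17121) = (-113)**2 - 1*(-17121) = 12769 + 17121 = 29890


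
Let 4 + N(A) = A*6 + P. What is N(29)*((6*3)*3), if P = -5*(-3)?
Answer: 9990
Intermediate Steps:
P = 15
N(A) = 11 + 6*A (N(A) = -4 + (A*6 + 15) = -4 + (6*A + 15) = -4 + (15 + 6*A) = 11 + 6*A)
N(29)*((6*3)*3) = (11 + 6*29)*((6*3)*3) = (11 + 174)*(18*3) = 185*54 = 9990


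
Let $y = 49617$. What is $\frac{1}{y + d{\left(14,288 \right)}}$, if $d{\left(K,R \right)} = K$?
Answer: $\frac{1}{49631} \approx 2.0149 \cdot 10^{-5}$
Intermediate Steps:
$\frac{1}{y + d{\left(14,288 \right)}} = \frac{1}{49617 + 14} = \frac{1}{49631}$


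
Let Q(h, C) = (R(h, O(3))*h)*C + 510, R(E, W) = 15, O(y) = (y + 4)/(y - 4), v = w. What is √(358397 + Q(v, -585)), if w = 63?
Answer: I*√193918 ≈ 440.36*I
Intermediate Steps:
v = 63
O(y) = (4 + y)/(-4 + y)
Q(h, C) = 510 + 15*C*h (Q(h, C) = (15*h)*C + 510 = 15*C*h + 510 = 510 + 15*C*h)
√(358397 + Q(v, -585)) = √(358397 + (510 + 15*(-585)*63)) = √(358397 + (510 - 552825)) = √(358397 - 552315) = √(-193918) = I*√193918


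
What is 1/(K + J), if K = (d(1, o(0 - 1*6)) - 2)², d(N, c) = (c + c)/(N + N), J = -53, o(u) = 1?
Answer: -1/52 ≈ -0.019231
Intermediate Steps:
d(N, c) = c/N (d(N, c) = (2*c)/((2*N)) = (2*c)*(1/(2*N)) = c/N)
K = 1 (K = (1/1 - 2)² = (1*1 - 2)² = (1 - 2)² = (-1)² = 1)
1/(K + J) = 1/(1 - 53) = 1/(-52) = -1/52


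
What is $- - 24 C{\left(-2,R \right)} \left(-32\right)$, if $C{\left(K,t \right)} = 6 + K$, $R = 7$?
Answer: $-3072$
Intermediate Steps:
$- - 24 C{\left(-2,R \right)} \left(-32\right) = - - 24 \left(6 - 2\right) \left(-32\right) = - \left(-24\right) 4 \left(-32\right) = - \left(-96\right) \left(-32\right) = \left(-1\right) 3072 = -3072$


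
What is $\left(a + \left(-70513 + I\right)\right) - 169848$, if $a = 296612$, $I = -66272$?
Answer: $-10021$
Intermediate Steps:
$\left(a + \left(-70513 + I\right)\right) - 169848 = \left(296612 - 136785\right) - 169848 = 159827 - 169848 = -10021$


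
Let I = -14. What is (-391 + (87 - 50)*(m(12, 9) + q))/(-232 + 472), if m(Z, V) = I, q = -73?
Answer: -361/24 ≈ -15.042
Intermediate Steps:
m(Z, V) = -14
(-391 + (87 - 50)*(m(12, 9) + q))/(-232 + 472) = (-391 + (87 - 50)*(-14 - 73))/(-232 + 472) = (-391 + 37*(-87))/240 = (-391 - 3219)*(1/240) = -3610*1/240 = -361/24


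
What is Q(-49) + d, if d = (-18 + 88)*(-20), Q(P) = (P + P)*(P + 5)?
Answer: 2912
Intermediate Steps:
Q(P) = 2*P*(5 + P) (Q(P) = (2*P)*(5 + P) = 2*P*(5 + P))
d = -1400 (d = 70*(-20) = -1400)
Q(-49) + d = 2*(-49)*(5 - 49) - 1400 = 2*(-49)*(-44) - 1400 = 4312 - 1400 = 2912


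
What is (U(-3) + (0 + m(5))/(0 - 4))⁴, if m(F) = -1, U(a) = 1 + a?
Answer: 2401/256 ≈ 9.3789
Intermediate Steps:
(U(-3) + (0 + m(5))/(0 - 4))⁴ = ((1 - 3) + (0 - 1)/(0 - 4))⁴ = (-2 - 1/(-4))⁴ = (-2 - 1*(-¼))⁴ = (-2 + ¼)⁴ = (-7/4)⁴ = 2401/256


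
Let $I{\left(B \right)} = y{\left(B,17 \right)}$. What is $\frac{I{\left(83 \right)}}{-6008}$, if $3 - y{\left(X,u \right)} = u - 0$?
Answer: $\frac{7}{3004} \approx 0.0023302$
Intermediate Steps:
$y{\left(X,u \right)} = 3 - u$ ($y{\left(X,u \right)} = 3 - \left(u - 0\right) = 3 - \left(u + 0\right) = 3 - u$)
$I{\left(B \right)} = -14$ ($I{\left(B \right)} = 3 - 17 = -14$)
$\frac{I{\left(83 \right)}}{-6008} = - \frac{14}{-6008} = \left(-14\right) \left(- \frac{1}{6008}\right) = \frac{7}{3004}$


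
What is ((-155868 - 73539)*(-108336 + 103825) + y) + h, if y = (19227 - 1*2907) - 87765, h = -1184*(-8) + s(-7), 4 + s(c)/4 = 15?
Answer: 1034793048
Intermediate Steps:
s(c) = 44 (s(c) = -16 + 4*15 = -16 + 60 = 44)
h = 9516 (h = -1184*(-8) + 44 = -148*(-64) + 44 = 9472 + 44 = 9516)
y = -71445 (y = (19227 - 2907) - 87765 = 16320 - 87765 = -71445)
((-155868 - 73539)*(-108336 + 103825) + y) + h = ((-155868 - 73539)*(-108336 + 103825) - 71445) + 9516 = (-229407*(-4511) - 71445) + 9516 = (1034854977 - 71445) + 9516 = 1034783532 + 9516 = 1034793048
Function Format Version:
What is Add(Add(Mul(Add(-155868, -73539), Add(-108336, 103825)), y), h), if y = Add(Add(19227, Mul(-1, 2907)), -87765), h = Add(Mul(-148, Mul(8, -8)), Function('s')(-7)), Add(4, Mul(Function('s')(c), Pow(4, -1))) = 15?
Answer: 1034793048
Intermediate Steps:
Function('s')(c) = 44 (Function('s')(c) = Add(-16, Mul(4, 15)) = Add(-16, 60) = 44)
h = 9516 (h = Add(Mul(-148, Mul(8, -8)), 44) = Add(Mul(-148, -64), 44) = Add(9472, 44) = 9516)
y = -71445 (y = Add(Add(19227, -2907), -87765) = Add(16320, -87765) = -71445)
Add(Add(Mul(Add(-155868, -73539), Add(-108336, 103825)), y), h) = Add(Add(Mul(Add(-155868, -73539), Add(-108336, 103825)), -71445), 9516) = Add(Add(Mul(-229407, -4511), -71445), 9516) = Add(Add(1034854977, -71445), 9516) = Add(1034783532, 9516) = 1034793048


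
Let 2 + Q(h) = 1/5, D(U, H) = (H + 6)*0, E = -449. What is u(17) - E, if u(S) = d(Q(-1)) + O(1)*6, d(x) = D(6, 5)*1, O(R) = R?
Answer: 455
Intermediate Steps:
D(U, H) = 0 (D(U, H) = (6 + H)*0 = 0)
Q(h) = -9/5 (Q(h) = -2 + 1/5 = -2 + ⅕ = -9/5)
d(x) = 0 (d(x) = 0*1 = 0)
u(S) = 6 (u(S) = 0 + 1*6 = 0 + 6 = 6)
u(17) - E = 6 - 1*(-449) = 6 + 449 = 455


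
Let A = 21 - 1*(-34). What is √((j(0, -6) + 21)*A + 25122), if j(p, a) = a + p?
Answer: 93*√3 ≈ 161.08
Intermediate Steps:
A = 55 (A = 21 + 34 = 55)
√((j(0, -6) + 21)*A + 25122) = √(((-6 + 0) + 21)*55 + 25122) = √((-6 + 21)*55 + 25122) = √(15*55 + 25122) = √(825 + 25122) = √25947 = 93*√3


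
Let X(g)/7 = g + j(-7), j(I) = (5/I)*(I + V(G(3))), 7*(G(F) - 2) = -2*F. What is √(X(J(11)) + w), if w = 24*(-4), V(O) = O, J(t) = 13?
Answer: √1190/7 ≈ 4.9281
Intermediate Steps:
G(F) = 2 - 2*F/7 (G(F) = 2 + (-2*F)/7 = 2 - 2*F/7)
w = -96
j(I) = 5*(8/7 + I)/I (j(I) = (5/I)*(I + (2 - 2/7*3)) = (5/I)*(I + (2 - 6/7)) = (5/I)*(I + 8/7) = (5/I)*(8/7 + I) = 5*(8/7 + I)/I)
X(g) = 205/7 + 7*g (X(g) = 7*(g + (5 + (40/7)/(-7))) = 7*(g + (5 + (40/7)*(-⅐))) = 7*(g + (5 - 40/49)) = 7*(g + 205/49) = 7*(205/49 + g) = 205/7 + 7*g)
√(X(J(11)) + w) = √((205/7 + 7*13) - 96) = √((205/7 + 91) - 96) = √(842/7 - 96) = √(170/7) = √1190/7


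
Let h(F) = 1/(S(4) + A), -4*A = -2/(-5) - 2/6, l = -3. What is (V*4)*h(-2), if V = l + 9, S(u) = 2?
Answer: 1440/119 ≈ 12.101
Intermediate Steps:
A = -1/60 (A = -(-2/(-5) - 2/6)/4 = -(-2*(-⅕) - 2*⅙)/4 = -(⅖ - ⅓)/4 = -¼*1/15 = -1/60 ≈ -0.016667)
V = 6 (V = -3 + 9 = 6)
h(F) = 60/119 (h(F) = 1/(2 - 1/60) = 1/(119/60) = 60/119)
(V*4)*h(-2) = (6*4)*(60/119) = 24*(60/119) = 1440/119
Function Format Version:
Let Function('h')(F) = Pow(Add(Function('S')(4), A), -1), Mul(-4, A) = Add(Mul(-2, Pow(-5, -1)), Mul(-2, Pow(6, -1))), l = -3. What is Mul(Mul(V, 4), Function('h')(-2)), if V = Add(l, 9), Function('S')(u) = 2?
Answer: Rational(1440, 119) ≈ 12.101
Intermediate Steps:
A = Rational(-1, 60) (A = Mul(Rational(-1, 4), Add(Mul(-2, Pow(-5, -1)), Mul(-2, Pow(6, -1)))) = Mul(Rational(-1, 4), Add(Mul(-2, Rational(-1, 5)), Mul(-2, Rational(1, 6)))) = Mul(Rational(-1, 4), Add(Rational(2, 5), Rational(-1, 3))) = Mul(Rational(-1, 4), Rational(1, 15)) = Rational(-1, 60) ≈ -0.016667)
V = 6 (V = Add(-3, 9) = 6)
Function('h')(F) = Rational(60, 119) (Function('h')(F) = Pow(Add(2, Rational(-1, 60)), -1) = Pow(Rational(119, 60), -1) = Rational(60, 119))
Mul(Mul(V, 4), Function('h')(-2)) = Mul(Mul(6, 4), Rational(60, 119)) = Mul(24, Rational(60, 119)) = Rational(1440, 119)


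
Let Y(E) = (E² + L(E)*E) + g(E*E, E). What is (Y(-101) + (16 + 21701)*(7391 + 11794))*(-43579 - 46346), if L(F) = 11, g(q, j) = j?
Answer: -37467218337450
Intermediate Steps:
Y(E) = E² + 12*E (Y(E) = (E² + 11*E) + E = E² + 12*E)
(Y(-101) + (16 + 21701)*(7391 + 11794))*(-43579 - 46346) = (-101*(12 - 101) + (16 + 21701)*(7391 + 11794))*(-43579 - 46346) = (-101*(-89) + 21717*19185)*(-89925) = (8989 + 416640645)*(-89925) = 416649634*(-89925) = -37467218337450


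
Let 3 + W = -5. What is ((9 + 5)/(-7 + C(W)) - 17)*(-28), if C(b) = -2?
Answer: 4676/9 ≈ 519.56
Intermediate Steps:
W = -8 (W = -3 - 5 = -8)
((9 + 5)/(-7 + C(W)) - 17)*(-28) = ((9 + 5)/(-7 - 2) - 17)*(-28) = (14/(-9) - 17)*(-28) = (14*(-1/9) - 17)*(-28) = (-14/9 - 17)*(-28) = -167/9*(-28) = 4676/9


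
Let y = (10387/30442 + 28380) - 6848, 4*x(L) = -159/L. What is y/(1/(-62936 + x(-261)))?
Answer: -14356274870514425/10593816 ≈ -1.3552e+9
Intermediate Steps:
x(L) = -159/(4*L) (x(L) = (-159/L)/4 = -159/(4*L))
y = 655487531/30442 (y = (10387*(1/30442) + 28380) - 6848 = (10387/30442 + 28380) - 6848 = 863954347/30442 - 6848 = 655487531/30442 ≈ 21532.)
y/(1/(-62936 + x(-261))) = 655487531/(30442*(1/(-62936 - 159/4/(-261)))) = 655487531/(30442*(1/(-62936 - 159/4*(-1/261)))) = 655487531/(30442*(1/(-62936 + 53/348))) = 655487531/(30442*(1/(-21901675/348))) = 655487531/(30442*(-348/21901675)) = (655487531/30442)*(-21901675/348) = -14356274870514425/10593816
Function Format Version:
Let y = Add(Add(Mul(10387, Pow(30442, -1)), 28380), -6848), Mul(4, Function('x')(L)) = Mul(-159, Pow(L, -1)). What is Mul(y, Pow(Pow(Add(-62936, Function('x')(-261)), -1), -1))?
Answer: Rational(-14356274870514425, 10593816) ≈ -1.3552e+9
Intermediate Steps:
Function('x')(L) = Mul(Rational(-159, 4), Pow(L, -1)) (Function('x')(L) = Mul(Rational(1, 4), Mul(-159, Pow(L, -1))) = Mul(Rational(-159, 4), Pow(L, -1)))
y = Rational(655487531, 30442) (y = Add(Add(Mul(10387, Rational(1, 30442)), 28380), -6848) = Add(Add(Rational(10387, 30442), 28380), -6848) = Add(Rational(863954347, 30442), -6848) = Rational(655487531, 30442) ≈ 21532.)
Mul(y, Pow(Pow(Add(-62936, Function('x')(-261)), -1), -1)) = Mul(Rational(655487531, 30442), Pow(Pow(Add(-62936, Mul(Rational(-159, 4), Pow(-261, -1))), -1), -1)) = Mul(Rational(655487531, 30442), Pow(Pow(Add(-62936, Mul(Rational(-159, 4), Rational(-1, 261))), -1), -1)) = Mul(Rational(655487531, 30442), Pow(Pow(Add(-62936, Rational(53, 348)), -1), -1)) = Mul(Rational(655487531, 30442), Pow(Pow(Rational(-21901675, 348), -1), -1)) = Mul(Rational(655487531, 30442), Pow(Rational(-348, 21901675), -1)) = Mul(Rational(655487531, 30442), Rational(-21901675, 348)) = Rational(-14356274870514425, 10593816)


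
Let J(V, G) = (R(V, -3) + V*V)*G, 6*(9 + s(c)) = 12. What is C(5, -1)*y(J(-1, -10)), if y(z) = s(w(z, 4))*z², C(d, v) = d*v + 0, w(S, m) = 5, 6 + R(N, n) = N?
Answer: 126000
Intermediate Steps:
R(N, n) = -6 + N
s(c) = -7 (s(c) = -9 + (⅙)*12 = -9 + 2 = -7)
C(d, v) = d*v
J(V, G) = G*(-6 + V + V²) (J(V, G) = ((-6 + V) + V*V)*G = ((-6 + V) + V²)*G = (-6 + V + V²)*G = G*(-6 + V + V²))
y(z) = -7*z²
C(5, -1)*y(J(-1, -10)) = (5*(-1))*(-7*100*(-6 - 1 + (-1)²)²) = -(-35)*(-10*(-6 - 1 + 1))² = -(-35)*(-10*(-6))² = -(-35)*60² = -(-35)*3600 = -5*(-25200) = 126000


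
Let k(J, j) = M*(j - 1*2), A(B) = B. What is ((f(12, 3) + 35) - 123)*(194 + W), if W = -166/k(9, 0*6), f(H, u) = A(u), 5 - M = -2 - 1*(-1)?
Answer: -105995/6 ≈ -17666.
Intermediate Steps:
M = 6 (M = 5 - (-2 - 1*(-1)) = 5 - (-2 + 1) = 5 - 1*(-1) = 5 + 1 = 6)
k(J, j) = -12 + 6*j (k(J, j) = 6*(j - 1*2) = 6*(j - 2) = 6*(-2 + j) = -12 + 6*j)
f(H, u) = u
W = 83/6 (W = -166/(-12 + 6*(0*6)) = -166/(-12 + 6*0) = -166/(-12 + 0) = -166/(-12) = -166*(-1/12) = 83/6 ≈ 13.833)
((f(12, 3) + 35) - 123)*(194 + W) = ((3 + 35) - 123)*(194 + 83/6) = (38 - 123)*(1247/6) = -85*1247/6 = -105995/6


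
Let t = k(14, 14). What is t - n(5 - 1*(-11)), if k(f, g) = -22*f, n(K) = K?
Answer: -324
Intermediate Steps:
t = -308 (t = -22*14 = -308)
t - n(5 - 1*(-11)) = -308 - (5 - 1*(-11)) = -308 - (5 + 11) = -308 - 1*16 = -308 - 16 = -324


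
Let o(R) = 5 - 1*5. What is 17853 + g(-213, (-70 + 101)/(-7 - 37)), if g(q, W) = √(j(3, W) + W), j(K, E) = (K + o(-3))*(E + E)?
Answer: 17853 + I*√2387/22 ≈ 17853.0 + 2.2208*I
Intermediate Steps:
o(R) = 0 (o(R) = 5 - 5 = 0)
j(K, E) = 2*E*K (j(K, E) = (K + 0)*(E + E) = K*(2*E) = 2*E*K)
g(q, W) = √7*√W (g(q, W) = √(2*W*3 + W) = √(6*W + W) = √(7*W) = √7*√W)
17853 + g(-213, (-70 + 101)/(-7 - 37)) = 17853 + √7*√((-70 + 101)/(-7 - 37)) = 17853 + √7*√(31/(-44)) = 17853 + √7*√(31*(-1/44)) = 17853 + √7*√(-31/44) = 17853 + √7*(I*√341/22) = 17853 + I*√2387/22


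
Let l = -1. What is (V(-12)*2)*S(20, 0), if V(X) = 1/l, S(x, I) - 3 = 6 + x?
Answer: -58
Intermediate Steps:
S(x, I) = 9 + x (S(x, I) = 3 + (6 + x) = 9 + x)
V(X) = -1 (V(X) = 1/(-1) = -1)
(V(-12)*2)*S(20, 0) = (-1*2)*(9 + 20) = -2*29 = -58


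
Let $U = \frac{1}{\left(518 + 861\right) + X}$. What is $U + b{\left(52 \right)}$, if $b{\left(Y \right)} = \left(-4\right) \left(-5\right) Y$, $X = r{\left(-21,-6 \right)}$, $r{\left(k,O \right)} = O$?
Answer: $\frac{1427921}{1373} \approx 1040.0$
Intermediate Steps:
$X = -6$
$b{\left(Y \right)} = 20 Y$
$U = \frac{1}{1373}$ ($U = \frac{1}{\left(518 + 861\right) - 6} = \frac{1}{1379 - 6} = \frac{1}{1373} \approx 0.00072833$)
$U + b{\left(52 \right)} = \frac{1}{1373} + 20 \cdot 52 = \frac{1}{1373} + 1040 = \frac{1427921}{1373}$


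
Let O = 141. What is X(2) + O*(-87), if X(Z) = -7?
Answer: -12274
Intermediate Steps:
X(2) + O*(-87) = -7 + 141*(-87) = -7 - 12267 = -12274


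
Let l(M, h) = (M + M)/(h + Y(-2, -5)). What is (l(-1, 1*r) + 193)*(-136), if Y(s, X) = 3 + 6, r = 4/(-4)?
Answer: -26214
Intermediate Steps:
r = -1 (r = 4*(-1/4) = -1)
Y(s, X) = 9
l(M, h) = 2*M/(9 + h) (l(M, h) = (M + M)/(h + 9) = (2*M)/(9 + h) = 2*M/(9 + h))
(l(-1, 1*r) + 193)*(-136) = (2*(-1)/(9 + 1*(-1)) + 193)*(-136) = (2*(-1)/(9 - 1) + 193)*(-136) = (2*(-1)/8 + 193)*(-136) = (2*(-1)*(1/8) + 193)*(-136) = (-1/4 + 193)*(-136) = (771/4)*(-136) = -26214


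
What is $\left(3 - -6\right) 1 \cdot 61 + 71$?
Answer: $620$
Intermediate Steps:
$\left(3 - -6\right) 1 \cdot 61 + 71 = \left(3 + 6\right) 1 \cdot 61 + 71 = 9 \cdot 1 \cdot 61 + 71 = 9 \cdot 61 + 71 = 549 + 71 = 620$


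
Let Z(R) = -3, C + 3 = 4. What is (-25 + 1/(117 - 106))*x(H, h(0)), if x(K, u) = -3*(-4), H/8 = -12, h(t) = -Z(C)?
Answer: -3288/11 ≈ -298.91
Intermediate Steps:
C = 1 (C = -3 + 4 = 1)
h(t) = 3 (h(t) = -1*(-3) = 3)
H = -96 (H = 8*(-12) = -96)
x(K, u) = 12
(-25 + 1/(117 - 106))*x(H, h(0)) = (-25 + 1/(117 - 106))*12 = (-25 + 1/11)*12 = -274/11*12 = -3288/11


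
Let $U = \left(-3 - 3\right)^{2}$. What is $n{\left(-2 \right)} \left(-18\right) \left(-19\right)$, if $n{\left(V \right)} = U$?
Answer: $12312$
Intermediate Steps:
$U = 36$ ($U = \left(-6\right)^{2} = 36$)
$n{\left(V \right)} = 36$
$n{\left(-2 \right)} \left(-18\right) \left(-19\right) = 36 \left(-18\right) \left(-19\right) = \left(-648\right) \left(-19\right) = 12312$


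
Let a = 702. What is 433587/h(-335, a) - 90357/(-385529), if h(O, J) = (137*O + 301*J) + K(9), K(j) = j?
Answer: 182106856035/63772665064 ≈ 2.8556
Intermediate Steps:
h(O, J) = 9 + 137*O + 301*J (h(O, J) = (137*O + 301*J) + 9 = 9 + 137*O + 301*J)
433587/h(-335, a) - 90357/(-385529) = 433587/(9 + 137*(-335) + 301*702) - 90357/(-385529) = 433587/(9 - 45895 + 211302) - 90357*(-1/385529) = 433587/165416 + 90357/385529 = 182106856035/63772665064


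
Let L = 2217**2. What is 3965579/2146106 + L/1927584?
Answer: 1010682701365/229822199328 ≈ 4.3977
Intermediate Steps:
L = 4915089
3965579/2146106 + L/1927584 = 3965579/2146106 + 4915089/1927584 = 3965579*(1/2146106) + 4915089*(1/1927584) = 3965579/2146106 + 546121/214176 = 1010682701365/229822199328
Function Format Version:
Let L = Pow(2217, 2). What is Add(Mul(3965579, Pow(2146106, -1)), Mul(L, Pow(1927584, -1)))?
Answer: Rational(1010682701365, 229822199328) ≈ 4.3977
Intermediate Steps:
L = 4915089
Add(Mul(3965579, Pow(2146106, -1)), Mul(L, Pow(1927584, -1))) = Add(Mul(3965579, Pow(2146106, -1)), Mul(4915089, Pow(1927584, -1))) = Add(Mul(3965579, Rational(1, 2146106)), Mul(4915089, Rational(1, 1927584))) = Add(Rational(3965579, 2146106), Rational(546121, 214176)) = Rational(1010682701365, 229822199328)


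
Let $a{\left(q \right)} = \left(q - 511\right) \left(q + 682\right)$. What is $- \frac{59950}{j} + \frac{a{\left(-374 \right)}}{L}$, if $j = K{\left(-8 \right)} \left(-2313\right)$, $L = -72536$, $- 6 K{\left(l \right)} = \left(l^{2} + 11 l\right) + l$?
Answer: $\frac{481942505}{55925256} \approx 8.6176$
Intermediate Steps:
$K{\left(l \right)} = - 2 l - \frac{l^{2}}{6}$ ($K{\left(l \right)} = - \frac{\left(l^{2} + 11 l\right) + l}{6} = - \frac{l^{2} + 12 l}{6} = - 2 l - \frac{l^{2}}{6}$)
$a{\left(q \right)} = \left(-511 + q\right) \left(682 + q\right)$
$j = -12336$ ($j = \left(- \frac{1}{6}\right) \left(-8\right) \left(12 - 8\right) \left(-2313\right) = \left(- \frac{1}{6}\right) \left(-8\right) 4 \left(-2313\right) = \frac{16}{3} \left(-2313\right) = -12336$)
$- \frac{59950}{j} + \frac{a{\left(-374 \right)}}{L} = - \frac{59950}{-12336} + \frac{-348502 + \left(-374\right)^{2} + 171 \left(-374\right)}{-72536} = \left(-59950\right) \left(- \frac{1}{12336}\right) + \left(-348502 + 139876 - 63954\right) \left(- \frac{1}{72536}\right) = \frac{29975}{6168} - - \frac{68145}{18134} = \frac{29975}{6168} + \frac{68145}{18134} = \frac{481942505}{55925256}$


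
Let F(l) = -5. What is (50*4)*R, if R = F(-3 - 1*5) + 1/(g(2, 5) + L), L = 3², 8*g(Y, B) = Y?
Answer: -36200/37 ≈ -978.38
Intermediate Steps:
g(Y, B) = Y/8
L = 9
R = -181/37 (R = -5 + 1/((⅛)*2 + 9) = -5 + 1/(¼ + 9) = -5 + 1/(37/4) = -5 + 4/37 = -181/37 ≈ -4.8919)
(50*4)*R = (50*4)*(-181/37) = 200*(-181/37) = -36200/37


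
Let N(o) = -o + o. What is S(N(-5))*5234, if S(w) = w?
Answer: 0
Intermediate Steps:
N(o) = 0
S(N(-5))*5234 = 0*5234 = 0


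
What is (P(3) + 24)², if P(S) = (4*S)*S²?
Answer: 17424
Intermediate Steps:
P(S) = 4*S³
(P(3) + 24)² = (4*3³ + 24)² = (4*27 + 24)² = (108 + 24)² = 132² = 17424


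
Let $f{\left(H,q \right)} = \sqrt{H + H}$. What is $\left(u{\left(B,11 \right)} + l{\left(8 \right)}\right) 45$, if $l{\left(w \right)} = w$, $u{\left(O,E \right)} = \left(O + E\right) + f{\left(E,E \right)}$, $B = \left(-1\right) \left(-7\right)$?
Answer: $1170 + 45 \sqrt{22} \approx 1381.1$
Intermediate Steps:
$f{\left(H,q \right)} = \sqrt{2} \sqrt{H}$ ($f{\left(H,q \right)} = \sqrt{2 H} = \sqrt{2} \sqrt{H}$)
$B = 7$
$u{\left(O,E \right)} = E + O + \sqrt{2} \sqrt{E}$ ($u{\left(O,E \right)} = \left(O + E\right) + \sqrt{2} \sqrt{E} = \left(E + O\right) + \sqrt{2} \sqrt{E} = E + O + \sqrt{2} \sqrt{E}$)
$\left(u{\left(B,11 \right)} + l{\left(8 \right)}\right) 45 = \left(\left(11 + 7 + \sqrt{2} \sqrt{11}\right) + 8\right) 45 = \left(\left(11 + 7 + \sqrt{22}\right) + 8\right) 45 = \left(\left(18 + \sqrt{22}\right) + 8\right) 45 = \left(26 + \sqrt{22}\right) 45 = 1170 + 45 \sqrt{22}$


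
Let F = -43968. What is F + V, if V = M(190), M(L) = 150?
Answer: -43818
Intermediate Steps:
V = 150
F + V = -43968 + 150 = -43818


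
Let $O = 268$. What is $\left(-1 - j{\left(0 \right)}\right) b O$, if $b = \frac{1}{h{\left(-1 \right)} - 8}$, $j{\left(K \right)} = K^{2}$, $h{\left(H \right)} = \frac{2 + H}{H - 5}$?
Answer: $\frac{1608}{49} \approx 32.816$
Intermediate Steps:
$h{\left(H \right)} = \frac{2 + H}{-5 + H}$
$b = - \frac{6}{49}$ ($b = \frac{1}{\frac{2 - 1}{-5 - 1} - 8} = \frac{1}{\frac{1}{-6} \cdot 1 - 8} = \frac{1}{\left(- \frac{1}{6}\right) 1 - 8} = \frac{1}{- \frac{1}{6} - 8} = \frac{1}{- \frac{49}{6}} = - \frac{6}{49} \approx -0.12245$)
$\left(-1 - j{\left(0 \right)}\right) b O = \left(-1 - 0^{2}\right) \left(\left(- \frac{6}{49}\right) 268\right) = \left(-1 - 0\right) \left(- \frac{1608}{49}\right) = \left(-1 + 0\right) \left(- \frac{1608}{49}\right) = \left(-1\right) \left(- \frac{1608}{49}\right) = \frac{1608}{49}$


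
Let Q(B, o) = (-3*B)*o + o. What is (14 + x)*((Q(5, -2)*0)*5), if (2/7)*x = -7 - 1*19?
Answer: 0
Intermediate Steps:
x = -91 (x = 7*(-7 - 1*19)/2 = 7*(-7 - 19)/2 = (7/2)*(-26) = -91)
Q(B, o) = o - 3*B*o (Q(B, o) = -3*B*o + o = o - 3*B*o)
(14 + x)*((Q(5, -2)*0)*5) = (14 - 91)*((-2*(1 - 3*5)*0)*5) = -77*-2*(1 - 15)*0*5 = -77*-2*(-14)*0*5 = -77*28*0*5 = -0*5 = -77*0 = 0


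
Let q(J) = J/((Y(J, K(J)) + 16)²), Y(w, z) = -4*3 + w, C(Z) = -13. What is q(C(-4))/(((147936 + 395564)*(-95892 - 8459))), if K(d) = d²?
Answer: 1/353376634500 ≈ 2.8298e-12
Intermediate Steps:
Y(w, z) = -12 + w
q(J) = J/(4 + J)² (q(J) = J/(((-12 + J) + 16)²) = J/((4 + J)²) = J/(4 + J)²)
q(C(-4))/(((147936 + 395564)*(-95892 - 8459))) = (-13/(4 - 13)²)/(((147936 + 395564)*(-95892 - 8459))) = (-13/(-9)²)/((543500*(-104351))) = -13*1/81/(-56714768500) = -13/81*(-1/56714768500) = 1/353376634500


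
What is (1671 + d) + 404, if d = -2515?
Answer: -440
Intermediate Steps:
(1671 + d) + 404 = (1671 - 2515) + 404 = -844 + 404 = -440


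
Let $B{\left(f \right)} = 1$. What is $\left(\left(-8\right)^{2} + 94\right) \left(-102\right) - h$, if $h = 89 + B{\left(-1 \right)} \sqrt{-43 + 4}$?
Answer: $-16205 - i \sqrt{39} \approx -16205.0 - 6.245 i$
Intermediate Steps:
$h = 89 + i \sqrt{39}$ ($h = 89 + 1 \sqrt{-43 + 4} = 89 + 1 \sqrt{-39} = 89 + 1 i \sqrt{39} = 89 + i \sqrt{39} \approx 89.0 + 6.245 i$)
$\left(\left(-8\right)^{2} + 94\right) \left(-102\right) - h = \left(\left(-8\right)^{2} + 94\right) \left(-102\right) - \left(89 + i \sqrt{39}\right) = \left(64 + 94\right) \left(-102\right) - \left(89 + i \sqrt{39}\right) = 158 \left(-102\right) - \left(89 + i \sqrt{39}\right) = -16116 - \left(89 + i \sqrt{39}\right) = -16205 - i \sqrt{39}$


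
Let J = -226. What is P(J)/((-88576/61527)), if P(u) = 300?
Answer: -4614525/22144 ≈ -208.39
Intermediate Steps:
P(J)/((-88576/61527)) = 300/((-88576/61527)) = 300/((-88576*1/61527)) = 300/(-88576/61527) = 300*(-61527/88576) = -4614525/22144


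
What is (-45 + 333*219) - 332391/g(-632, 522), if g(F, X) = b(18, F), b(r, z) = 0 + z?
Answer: 46393815/632 ≈ 73408.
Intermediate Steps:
b(r, z) = z
g(F, X) = F
(-45 + 333*219) - 332391/g(-632, 522) = (-45 + 333*219) - 332391/(-632) = (-45 + 72927) - 332391*(-1/632) = 72882 + 332391/632 = 46393815/632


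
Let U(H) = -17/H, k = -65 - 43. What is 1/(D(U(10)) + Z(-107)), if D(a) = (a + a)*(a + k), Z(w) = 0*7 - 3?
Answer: 50/18499 ≈ 0.0027028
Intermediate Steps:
k = -108
Z(w) = -3 (Z(w) = 0 - 3 = -3)
D(a) = 2*a*(-108 + a) (D(a) = (a + a)*(a - 108) = (2*a)*(-108 + a) = 2*a*(-108 + a))
1/(D(U(10)) + Z(-107)) = 1/(2*(-17/10)*(-108 - 17/10) - 3) = 1/(2*(-17/10)*(-1097/10) - 3) = 1/(18649/50 - 3) = 1/(18499/50) = 50/18499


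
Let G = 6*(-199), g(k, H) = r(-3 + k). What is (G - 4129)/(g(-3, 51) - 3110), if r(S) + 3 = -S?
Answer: 5323/3107 ≈ 1.7132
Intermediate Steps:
r(S) = -3 - S
g(k, H) = -k (g(k, H) = -3 - (-3 + k) = -3 + (3 - k) = -k)
G = -1194
(G - 4129)/(g(-3, 51) - 3110) = (-1194 - 4129)/(-1*(-3) - 3110) = -5323/(3 - 3110) = -5323/(-3107) = -5323*(-1/3107) = 5323/3107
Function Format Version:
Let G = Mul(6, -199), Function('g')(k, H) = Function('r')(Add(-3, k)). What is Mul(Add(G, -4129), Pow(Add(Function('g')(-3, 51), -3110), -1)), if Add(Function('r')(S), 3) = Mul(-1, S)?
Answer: Rational(5323, 3107) ≈ 1.7132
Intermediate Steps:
Function('r')(S) = Add(-3, Mul(-1, S))
Function('g')(k, H) = Mul(-1, k) (Function('g')(k, H) = Add(-3, Mul(-1, Add(-3, k))) = Add(-3, Add(3, Mul(-1, k))) = Mul(-1, k))
G = -1194
Mul(Add(G, -4129), Pow(Add(Function('g')(-3, 51), -3110), -1)) = Mul(Add(-1194, -4129), Pow(Add(Mul(-1, -3), -3110), -1)) = Mul(-5323, Pow(Add(3, -3110), -1)) = Mul(-5323, Pow(-3107, -1)) = Mul(-5323, Rational(-1, 3107)) = Rational(5323, 3107)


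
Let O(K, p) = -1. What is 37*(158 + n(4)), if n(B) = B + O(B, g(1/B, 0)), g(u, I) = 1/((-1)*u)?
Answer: 5957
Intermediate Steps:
g(u, I) = -1/u
n(B) = -1 + B (n(B) = B - 1 = -1 + B)
37*(158 + n(4)) = 37*(158 + (-1 + 4)) = 37*(158 + 3) = 37*161 = 5957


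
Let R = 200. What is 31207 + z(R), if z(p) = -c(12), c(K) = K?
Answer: 31195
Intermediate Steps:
z(p) = -12 (z(p) = -1*12 = -12)
31207 + z(R) = 31207 - 12 = 31195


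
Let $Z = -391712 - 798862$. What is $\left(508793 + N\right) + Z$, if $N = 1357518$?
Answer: $675737$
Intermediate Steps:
$Z = -1190574$ ($Z = -391712 - 798862 = -1190574$)
$\left(508793 + N\right) + Z = \left(508793 + 1357518\right) - 1190574 = 1866311 - 1190574 = 675737$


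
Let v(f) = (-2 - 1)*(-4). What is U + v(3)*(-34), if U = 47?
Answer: -361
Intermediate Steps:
v(f) = 12 (v(f) = -3*(-4) = 12)
U + v(3)*(-34) = 47 + 12*(-34) = 47 - 408 = -361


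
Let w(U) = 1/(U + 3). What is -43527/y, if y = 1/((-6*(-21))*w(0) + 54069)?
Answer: -2355289497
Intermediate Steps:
w(U) = 1/(3 + U)
y = 1/54111 (y = 1/((-6*(-21))/(3 + 0) + 54069) = 1/(126/3 + 54069) = 1/(126*(1/3) + 54069) = 1/(42 + 54069) = 1/54111 ≈ 1.8481e-5)
-43527/y = -43527/1/54111 = -43527*54111 = -2355289497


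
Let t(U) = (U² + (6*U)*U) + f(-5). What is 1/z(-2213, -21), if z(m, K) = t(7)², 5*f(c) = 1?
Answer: 25/2944656 ≈ 8.4900e-6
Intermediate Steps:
f(c) = ⅕ (f(c) = (⅕)*1 = ⅕)
t(U) = ⅕ + 7*U² (t(U) = (U² + (6*U)*U) + ⅕ = (U² + 6*U²) + ⅕ = 7*U² + ⅕ = ⅕ + 7*U²)
z(m, K) = 2944656/25 (z(m, K) = (⅕ + 7*7²)² = (⅕ + 7*49)² = (⅕ + 343)² = (1716/5)² = 2944656/25)
1/z(-2213, -21) = 1/(2944656/25) = 25/2944656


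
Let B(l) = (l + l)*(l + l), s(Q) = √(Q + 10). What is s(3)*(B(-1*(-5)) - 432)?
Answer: -332*√13 ≈ -1197.0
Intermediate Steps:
s(Q) = √(10 + Q)
B(l) = 4*l² (B(l) = (2*l)*(2*l) = 4*l²)
s(3)*(B(-1*(-5)) - 432) = √(10 + 3)*(4*(-1*(-5))² - 432) = √13*(4*5² - 432) = √13*(4*25 - 432) = √13*(100 - 432) = √13*(-332) = -332*√13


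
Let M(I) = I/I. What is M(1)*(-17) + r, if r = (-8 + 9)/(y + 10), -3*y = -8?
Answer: -643/38 ≈ -16.921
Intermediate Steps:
y = 8/3 (y = -⅓*(-8) = 8/3 ≈ 2.6667)
M(I) = 1
r = 3/38 (r = (-8 + 9)/(8/3 + 10) = 1/(38/3) = 1*(3/38) = 3/38 ≈ 0.078947)
M(1)*(-17) + r = 1*(-17) + 3/38 = -17 + 3/38 = -643/38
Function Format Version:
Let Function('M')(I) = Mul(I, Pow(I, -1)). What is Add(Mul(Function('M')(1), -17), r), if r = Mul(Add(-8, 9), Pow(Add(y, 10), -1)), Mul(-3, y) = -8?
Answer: Rational(-643, 38) ≈ -16.921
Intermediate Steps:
y = Rational(8, 3) (y = Mul(Rational(-1, 3), -8) = Rational(8, 3) ≈ 2.6667)
Function('M')(I) = 1
r = Rational(3, 38) (r = Mul(Add(-8, 9), Pow(Add(Rational(8, 3), 10), -1)) = Mul(1, Pow(Rational(38, 3), -1)) = Mul(1, Rational(3, 38)) = Rational(3, 38) ≈ 0.078947)
Add(Mul(Function('M')(1), -17), r) = Add(Mul(1, -17), Rational(3, 38)) = Add(-17, Rational(3, 38)) = Rational(-643, 38)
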